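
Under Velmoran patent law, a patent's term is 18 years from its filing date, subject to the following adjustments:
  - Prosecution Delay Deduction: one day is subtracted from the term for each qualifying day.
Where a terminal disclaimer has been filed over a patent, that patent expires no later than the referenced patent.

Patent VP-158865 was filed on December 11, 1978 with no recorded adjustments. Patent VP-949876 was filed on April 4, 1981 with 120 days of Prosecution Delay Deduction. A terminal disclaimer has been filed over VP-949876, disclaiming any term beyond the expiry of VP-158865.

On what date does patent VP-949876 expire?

Natural term of VP-949876:
  Base: filing + 18 years → 4 April 1999.
  Prosecution Delay Deduction: −120 days → 5 December 1998.
Expiry of referenced patent VP-158865:
  Base: filing + 18 years → 11 December 1996.
Terminal disclaimer: VP-949876 expires on the earlier of 5 December 1998 and 11 December 1996.

December 11, 1996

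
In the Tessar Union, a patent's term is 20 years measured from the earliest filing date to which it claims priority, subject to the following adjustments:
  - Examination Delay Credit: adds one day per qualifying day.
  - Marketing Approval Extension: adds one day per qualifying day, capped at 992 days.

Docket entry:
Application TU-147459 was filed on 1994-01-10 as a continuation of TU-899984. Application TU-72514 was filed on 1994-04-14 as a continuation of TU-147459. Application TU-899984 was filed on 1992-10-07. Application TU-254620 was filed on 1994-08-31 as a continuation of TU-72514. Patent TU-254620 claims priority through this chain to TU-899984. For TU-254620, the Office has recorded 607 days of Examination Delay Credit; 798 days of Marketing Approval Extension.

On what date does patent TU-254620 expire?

August 12, 2016

Earliest priority filing: 7 October 1992.
Base term: 7 October 1992 + 20 years → 7 October 2012.
Examination Delay Credit: +607 days → 6 June 2014.
Marketing Approval Extension: 798 days (within the 992-day cap) → +798 days → 12 August 2016.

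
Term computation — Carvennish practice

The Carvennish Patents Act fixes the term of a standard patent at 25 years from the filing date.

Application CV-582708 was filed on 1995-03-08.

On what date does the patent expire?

2020-03-08

Filing date + 25 years → 8 March 2020.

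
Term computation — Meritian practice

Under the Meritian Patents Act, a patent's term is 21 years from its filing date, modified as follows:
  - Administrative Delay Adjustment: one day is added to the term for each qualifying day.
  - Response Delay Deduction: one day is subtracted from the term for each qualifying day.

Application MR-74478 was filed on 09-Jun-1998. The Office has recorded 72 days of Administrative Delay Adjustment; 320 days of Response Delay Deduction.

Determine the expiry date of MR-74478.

October 4, 2018

Base term: filing date + 21 years → 9 June 2019.
Administrative Delay Adjustment: +72 days → 20 August 2019.
Response Delay Deduction: −320 days → 4 October 2018.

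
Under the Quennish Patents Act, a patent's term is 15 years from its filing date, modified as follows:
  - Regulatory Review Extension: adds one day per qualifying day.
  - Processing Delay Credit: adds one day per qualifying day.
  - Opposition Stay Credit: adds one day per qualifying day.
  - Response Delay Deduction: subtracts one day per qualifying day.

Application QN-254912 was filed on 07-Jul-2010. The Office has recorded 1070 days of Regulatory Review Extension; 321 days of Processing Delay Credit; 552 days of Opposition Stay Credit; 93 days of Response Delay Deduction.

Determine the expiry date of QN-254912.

Base term: filing date + 15 years → 7 July 2025.
Regulatory Review Extension: +1070 days → 11 June 2028.
Processing Delay Credit: +321 days → 28 April 2029.
Opposition Stay Credit: +552 days → 1 November 2030.
Response Delay Deduction: −93 days → 31 July 2030.

July 31, 2030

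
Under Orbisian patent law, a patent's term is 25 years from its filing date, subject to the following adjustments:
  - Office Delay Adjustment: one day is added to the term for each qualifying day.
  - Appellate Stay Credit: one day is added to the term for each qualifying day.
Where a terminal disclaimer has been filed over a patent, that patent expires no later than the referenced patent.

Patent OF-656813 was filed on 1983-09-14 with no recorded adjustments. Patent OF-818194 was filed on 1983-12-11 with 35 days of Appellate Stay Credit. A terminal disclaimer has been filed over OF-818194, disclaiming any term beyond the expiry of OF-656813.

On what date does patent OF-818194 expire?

Natural term of OF-818194:
  Base: filing + 25 years → 11 December 2008.
  Appellate Stay Credit: +35 days → 15 January 2009.
Expiry of referenced patent OF-656813:
  Base: filing + 25 years → 14 September 2008.
Terminal disclaimer: OF-818194 expires on the earlier of 15 January 2009 and 14 September 2008.

2008-09-14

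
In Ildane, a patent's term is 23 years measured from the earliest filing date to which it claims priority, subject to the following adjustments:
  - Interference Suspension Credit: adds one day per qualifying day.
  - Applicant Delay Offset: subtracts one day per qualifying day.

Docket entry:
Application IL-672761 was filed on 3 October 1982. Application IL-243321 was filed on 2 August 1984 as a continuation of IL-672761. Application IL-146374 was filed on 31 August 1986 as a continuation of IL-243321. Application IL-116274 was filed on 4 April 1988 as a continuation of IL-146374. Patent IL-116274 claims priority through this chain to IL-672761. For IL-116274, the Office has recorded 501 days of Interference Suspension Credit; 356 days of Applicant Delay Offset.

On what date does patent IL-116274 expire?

Earliest priority filing: 3 October 1982.
Base term: 3 October 1982 + 23 years → 3 October 2005.
Interference Suspension Credit: +501 days → 16 February 2007.
Applicant Delay Offset: −356 days → 25 February 2006.

February 25, 2006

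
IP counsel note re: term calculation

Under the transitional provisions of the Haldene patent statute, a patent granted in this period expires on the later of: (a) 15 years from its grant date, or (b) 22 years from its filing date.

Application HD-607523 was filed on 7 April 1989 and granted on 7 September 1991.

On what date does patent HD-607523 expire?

April 7, 2011

(a) grant + 15 years → 7 September 2006.
(b) filing + 22 years → 7 April 2011.
Later of the two: 7 April 2011.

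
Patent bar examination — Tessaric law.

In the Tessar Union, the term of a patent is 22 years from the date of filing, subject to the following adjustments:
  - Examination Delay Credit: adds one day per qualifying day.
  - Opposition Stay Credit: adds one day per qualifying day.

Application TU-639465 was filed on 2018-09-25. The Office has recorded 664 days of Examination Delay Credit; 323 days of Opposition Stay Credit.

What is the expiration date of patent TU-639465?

June 9, 2043

Base term: filing date + 22 years → 25 September 2040.
Examination Delay Credit: +664 days → 21 July 2042.
Opposition Stay Credit: +323 days → 9 June 2043.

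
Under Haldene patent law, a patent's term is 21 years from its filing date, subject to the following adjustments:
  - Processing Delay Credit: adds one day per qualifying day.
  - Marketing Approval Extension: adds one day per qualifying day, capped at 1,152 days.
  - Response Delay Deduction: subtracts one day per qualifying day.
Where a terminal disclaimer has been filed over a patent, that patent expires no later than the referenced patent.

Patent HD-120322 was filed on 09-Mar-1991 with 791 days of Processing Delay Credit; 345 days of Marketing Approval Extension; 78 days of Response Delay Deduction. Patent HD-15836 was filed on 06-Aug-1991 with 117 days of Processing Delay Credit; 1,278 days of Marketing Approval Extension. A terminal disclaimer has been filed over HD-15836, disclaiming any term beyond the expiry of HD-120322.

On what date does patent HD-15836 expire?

2015-01-31

Natural term of HD-15836:
  Base: filing + 21 years → 6 August 2012.
  Processing Delay Credit: +117 days → 1 December 2012.
  Marketing Approval Extension: 1278 days claimed exceeds the 1152-day cap, so +1152 days → 27 January 2016.
Expiry of referenced patent HD-120322:
  Base: filing + 21 years → 9 March 2012.
  Processing Delay Credit: +791 days → 9 May 2014.
  Marketing Approval Extension: 345 days (within the 1152-day cap) → +345 days → 19 April 2015.
  Response Delay Deduction: −78 days → 31 January 2015.
Terminal disclaimer: HD-15836 expires on the earlier of 27 January 2016 and 31 January 2015.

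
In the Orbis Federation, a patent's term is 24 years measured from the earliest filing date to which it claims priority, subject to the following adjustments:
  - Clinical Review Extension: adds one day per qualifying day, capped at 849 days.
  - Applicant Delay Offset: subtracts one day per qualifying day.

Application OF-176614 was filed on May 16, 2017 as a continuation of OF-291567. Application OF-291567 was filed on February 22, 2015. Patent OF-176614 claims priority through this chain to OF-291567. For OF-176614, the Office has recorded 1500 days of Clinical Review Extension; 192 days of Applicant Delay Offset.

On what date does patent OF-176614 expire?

December 10, 2040

Earliest priority filing: 22 February 2015.
Base term: 22 February 2015 + 24 years → 22 February 2039.
Clinical Review Extension: 1500 days claimed exceeds the 849-day cap, so +849 days → 20 June 2041.
Applicant Delay Offset: −192 days → 10 December 2040.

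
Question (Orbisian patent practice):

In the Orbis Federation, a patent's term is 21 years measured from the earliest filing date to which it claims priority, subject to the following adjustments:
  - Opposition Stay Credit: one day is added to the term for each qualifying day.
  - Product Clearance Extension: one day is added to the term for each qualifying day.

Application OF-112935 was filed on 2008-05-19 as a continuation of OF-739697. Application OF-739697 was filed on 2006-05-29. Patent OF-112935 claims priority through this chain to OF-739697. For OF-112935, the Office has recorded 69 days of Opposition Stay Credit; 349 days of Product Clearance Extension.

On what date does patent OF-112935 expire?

2028-07-20

Earliest priority filing: 29 May 2006.
Base term: 29 May 2006 + 21 years → 29 May 2027.
Opposition Stay Credit: +69 days → 6 August 2027.
Product Clearance Extension: +349 days → 20 July 2028.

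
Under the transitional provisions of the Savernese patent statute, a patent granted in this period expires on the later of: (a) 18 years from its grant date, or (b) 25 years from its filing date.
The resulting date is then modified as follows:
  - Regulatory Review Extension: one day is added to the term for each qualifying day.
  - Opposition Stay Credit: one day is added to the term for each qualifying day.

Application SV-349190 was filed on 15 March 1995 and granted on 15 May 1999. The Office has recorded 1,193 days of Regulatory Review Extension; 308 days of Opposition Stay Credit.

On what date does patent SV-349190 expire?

(a) grant + 18 years → 15 May 2017.
(b) filing + 25 years → 15 March 2020.
Later of the two: 15 March 2020.
Regulatory Review Extension: +1193 days → 21 June 2023.
Opposition Stay Credit: +308 days → 24 April 2024.

April 24, 2024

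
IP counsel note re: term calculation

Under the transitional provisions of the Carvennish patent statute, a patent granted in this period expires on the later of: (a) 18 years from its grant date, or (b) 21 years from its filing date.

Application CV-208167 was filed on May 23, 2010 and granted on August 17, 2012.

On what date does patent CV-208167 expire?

2031-05-23

(a) grant + 18 years → 17 August 2030.
(b) filing + 21 years → 23 May 2031.
Later of the two: 23 May 2031.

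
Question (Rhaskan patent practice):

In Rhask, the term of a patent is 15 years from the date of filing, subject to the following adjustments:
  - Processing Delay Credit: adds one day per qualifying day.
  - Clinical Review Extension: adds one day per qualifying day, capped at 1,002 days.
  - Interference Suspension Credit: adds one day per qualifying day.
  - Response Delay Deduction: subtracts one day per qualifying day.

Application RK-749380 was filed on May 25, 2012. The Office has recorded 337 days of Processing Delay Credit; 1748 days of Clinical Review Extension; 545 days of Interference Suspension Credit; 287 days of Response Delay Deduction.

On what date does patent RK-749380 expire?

Base term: filing date + 15 years → 25 May 2027.
Processing Delay Credit: +337 days → 26 April 2028.
Clinical Review Extension: 1748 days claimed exceeds the 1002-day cap, so +1002 days → 23 January 2031.
Interference Suspension Credit: +545 days → 21 July 2032.
Response Delay Deduction: −287 days → 8 October 2031.

October 8, 2031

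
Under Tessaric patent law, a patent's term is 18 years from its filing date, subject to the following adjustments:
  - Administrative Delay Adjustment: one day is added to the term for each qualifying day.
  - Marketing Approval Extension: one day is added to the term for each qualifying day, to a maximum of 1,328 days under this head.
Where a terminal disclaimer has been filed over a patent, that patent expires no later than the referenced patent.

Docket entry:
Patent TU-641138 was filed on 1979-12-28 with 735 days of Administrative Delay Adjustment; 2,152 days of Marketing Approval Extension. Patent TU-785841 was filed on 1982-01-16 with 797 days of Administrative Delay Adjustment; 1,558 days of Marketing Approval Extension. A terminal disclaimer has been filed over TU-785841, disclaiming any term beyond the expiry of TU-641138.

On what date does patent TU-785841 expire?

Natural term of TU-785841:
  Base: filing + 18 years → 16 January 2000.
  Administrative Delay Adjustment: +797 days → 23 March 2002.
  Marketing Approval Extension: 1558 days claimed exceeds the 1328-day cap, so +1328 days → 10 November 2005.
Expiry of referenced patent TU-641138:
  Base: filing + 18 years → 28 December 1997.
  Administrative Delay Adjustment: +735 days → 2 January 2000.
  Marketing Approval Extension: 2152 days claimed exceeds the 1328-day cap, so +1328 days → 22 August 2003.
Terminal disclaimer: TU-785841 expires on the earlier of 10 November 2005 and 22 August 2003.

August 22, 2003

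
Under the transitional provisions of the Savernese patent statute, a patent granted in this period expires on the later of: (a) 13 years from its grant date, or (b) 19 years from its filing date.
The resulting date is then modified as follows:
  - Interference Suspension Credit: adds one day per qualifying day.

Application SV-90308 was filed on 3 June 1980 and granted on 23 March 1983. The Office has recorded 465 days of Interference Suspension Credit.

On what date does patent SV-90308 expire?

(a) grant + 13 years → 23 March 1996.
(b) filing + 19 years → 3 June 1999.
Later of the two: 3 June 1999.
Interference Suspension Credit: +465 days → 10 September 2000.

2000-09-10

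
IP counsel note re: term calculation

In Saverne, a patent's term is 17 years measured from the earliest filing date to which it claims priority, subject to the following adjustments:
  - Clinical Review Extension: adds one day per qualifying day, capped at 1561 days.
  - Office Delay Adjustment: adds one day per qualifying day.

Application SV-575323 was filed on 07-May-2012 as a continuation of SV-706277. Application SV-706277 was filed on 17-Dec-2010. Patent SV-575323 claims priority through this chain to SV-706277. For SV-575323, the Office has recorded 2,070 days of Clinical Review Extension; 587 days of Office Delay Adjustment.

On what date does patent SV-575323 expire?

Earliest priority filing: 17 December 2010.
Base term: 17 December 2010 + 17 years → 17 December 2027.
Clinical Review Extension: 2070 days claimed exceeds the 1561-day cap, so +1561 days → 26 March 2032.
Office Delay Adjustment: +587 days → 3 November 2033.

2033-11-03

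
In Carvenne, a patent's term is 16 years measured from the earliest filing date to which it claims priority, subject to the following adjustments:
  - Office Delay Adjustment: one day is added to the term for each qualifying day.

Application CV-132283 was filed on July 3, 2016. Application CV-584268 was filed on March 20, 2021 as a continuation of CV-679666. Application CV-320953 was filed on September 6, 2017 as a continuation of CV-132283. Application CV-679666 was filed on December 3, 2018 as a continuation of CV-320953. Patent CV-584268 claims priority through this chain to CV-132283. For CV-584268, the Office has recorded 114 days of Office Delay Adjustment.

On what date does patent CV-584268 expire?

2032-10-25

Earliest priority filing: 3 July 2016.
Base term: 3 July 2016 + 16 years → 3 July 2032.
Office Delay Adjustment: +114 days → 25 October 2032.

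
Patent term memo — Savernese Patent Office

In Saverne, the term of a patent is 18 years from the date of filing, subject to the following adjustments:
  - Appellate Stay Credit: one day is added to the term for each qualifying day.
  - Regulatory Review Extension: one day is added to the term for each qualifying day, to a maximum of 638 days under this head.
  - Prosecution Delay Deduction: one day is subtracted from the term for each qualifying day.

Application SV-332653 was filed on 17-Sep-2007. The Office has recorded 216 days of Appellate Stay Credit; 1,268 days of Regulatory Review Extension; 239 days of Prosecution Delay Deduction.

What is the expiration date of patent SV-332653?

2027-05-25

Base term: filing date + 18 years → 17 September 2025.
Appellate Stay Credit: +216 days → 21 April 2026.
Regulatory Review Extension: 1268 days claimed exceeds the 638-day cap, so +638 days → 19 January 2028.
Prosecution Delay Deduction: −239 days → 25 May 2027.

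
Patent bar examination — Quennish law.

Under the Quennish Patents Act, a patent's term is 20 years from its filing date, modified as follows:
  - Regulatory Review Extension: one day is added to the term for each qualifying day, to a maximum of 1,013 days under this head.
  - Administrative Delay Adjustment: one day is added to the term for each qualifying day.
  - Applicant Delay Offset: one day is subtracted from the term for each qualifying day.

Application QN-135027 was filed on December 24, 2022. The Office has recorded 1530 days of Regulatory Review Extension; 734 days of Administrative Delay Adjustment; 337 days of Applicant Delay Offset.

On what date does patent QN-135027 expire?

Base term: filing date + 20 years → 24 December 2042.
Regulatory Review Extension: 1530 days claimed exceeds the 1013-day cap, so +1013 days → 2 October 2045.
Administrative Delay Adjustment: +734 days → 6 October 2047.
Applicant Delay Offset: −337 days → 3 November 2046.

2046-11-03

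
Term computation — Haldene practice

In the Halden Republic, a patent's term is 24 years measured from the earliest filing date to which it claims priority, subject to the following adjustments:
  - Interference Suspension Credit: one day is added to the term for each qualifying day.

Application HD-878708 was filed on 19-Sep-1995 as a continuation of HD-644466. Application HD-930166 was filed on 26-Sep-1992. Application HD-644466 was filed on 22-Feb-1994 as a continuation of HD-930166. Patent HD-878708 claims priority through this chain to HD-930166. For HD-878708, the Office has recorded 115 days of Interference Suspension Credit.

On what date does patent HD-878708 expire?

Earliest priority filing: 26 September 1992.
Base term: 26 September 1992 + 24 years → 26 September 2016.
Interference Suspension Credit: +115 days → 19 January 2017.

2017-01-19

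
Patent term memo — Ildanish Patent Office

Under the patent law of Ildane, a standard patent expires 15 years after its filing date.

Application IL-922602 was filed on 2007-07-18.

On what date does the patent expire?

Filing date + 15 years → 18 July 2022.

July 18, 2022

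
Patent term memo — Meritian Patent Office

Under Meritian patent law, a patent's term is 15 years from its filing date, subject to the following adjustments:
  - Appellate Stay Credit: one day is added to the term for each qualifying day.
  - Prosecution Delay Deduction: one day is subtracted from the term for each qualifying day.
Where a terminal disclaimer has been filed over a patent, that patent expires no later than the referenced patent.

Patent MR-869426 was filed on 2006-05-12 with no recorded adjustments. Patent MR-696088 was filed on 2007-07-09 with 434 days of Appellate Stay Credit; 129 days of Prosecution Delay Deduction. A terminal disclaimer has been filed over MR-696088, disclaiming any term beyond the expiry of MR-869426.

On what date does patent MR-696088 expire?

Natural term of MR-696088:
  Base: filing + 15 years → 9 July 2022.
  Appellate Stay Credit: +434 days → 16 September 2023.
  Prosecution Delay Deduction: −129 days → 10 May 2023.
Expiry of referenced patent MR-869426:
  Base: filing + 15 years → 12 May 2021.
Terminal disclaimer: MR-696088 expires on the earlier of 10 May 2023 and 12 May 2021.

2021-05-12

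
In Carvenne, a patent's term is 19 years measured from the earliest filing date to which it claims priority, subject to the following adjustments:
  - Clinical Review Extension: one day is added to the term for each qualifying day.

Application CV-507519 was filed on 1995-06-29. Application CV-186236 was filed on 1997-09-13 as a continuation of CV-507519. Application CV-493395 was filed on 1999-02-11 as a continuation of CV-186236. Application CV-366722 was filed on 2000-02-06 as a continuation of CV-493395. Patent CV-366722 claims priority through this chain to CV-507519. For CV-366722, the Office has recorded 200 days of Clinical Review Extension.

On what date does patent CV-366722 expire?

Earliest priority filing: 29 June 1995.
Base term: 29 June 1995 + 19 years → 29 June 2014.
Clinical Review Extension: +200 days → 15 January 2015.

2015-01-15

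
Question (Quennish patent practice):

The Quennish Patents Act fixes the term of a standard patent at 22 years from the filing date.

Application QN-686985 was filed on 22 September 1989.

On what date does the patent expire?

September 22, 2011

Filing date + 22 years → 22 September 2011.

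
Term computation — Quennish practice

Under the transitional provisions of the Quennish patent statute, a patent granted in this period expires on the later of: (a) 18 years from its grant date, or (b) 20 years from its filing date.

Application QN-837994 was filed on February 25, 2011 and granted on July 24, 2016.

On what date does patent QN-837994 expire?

(a) grant + 18 years → 24 July 2034.
(b) filing + 20 years → 25 February 2031.
Later of the two: 24 July 2034.

July 24, 2034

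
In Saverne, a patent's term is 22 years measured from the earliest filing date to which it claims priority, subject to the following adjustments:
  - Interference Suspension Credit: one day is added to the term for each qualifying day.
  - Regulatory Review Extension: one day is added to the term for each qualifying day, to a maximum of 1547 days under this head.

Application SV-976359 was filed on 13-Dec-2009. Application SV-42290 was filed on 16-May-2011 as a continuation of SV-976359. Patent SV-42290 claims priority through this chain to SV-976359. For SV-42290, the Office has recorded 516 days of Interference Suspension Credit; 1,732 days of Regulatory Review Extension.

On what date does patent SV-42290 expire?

Earliest priority filing: 13 December 2009.
Base term: 13 December 2009 + 22 years → 13 December 2031.
Interference Suspension Credit: +516 days → 12 May 2033.
Regulatory Review Extension: 1732 days claimed exceeds the 1547-day cap, so +1547 days → 6 August 2037.

2037-08-06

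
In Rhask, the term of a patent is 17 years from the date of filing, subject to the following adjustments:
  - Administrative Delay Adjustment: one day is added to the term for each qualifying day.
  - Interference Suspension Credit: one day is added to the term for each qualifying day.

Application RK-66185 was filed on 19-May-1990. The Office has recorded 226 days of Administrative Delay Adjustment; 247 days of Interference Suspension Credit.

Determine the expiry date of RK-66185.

Base term: filing date + 17 years → 19 May 2007.
Administrative Delay Adjustment: +226 days → 31 December 2007.
Interference Suspension Credit: +247 days → 3 September 2008.

2008-09-03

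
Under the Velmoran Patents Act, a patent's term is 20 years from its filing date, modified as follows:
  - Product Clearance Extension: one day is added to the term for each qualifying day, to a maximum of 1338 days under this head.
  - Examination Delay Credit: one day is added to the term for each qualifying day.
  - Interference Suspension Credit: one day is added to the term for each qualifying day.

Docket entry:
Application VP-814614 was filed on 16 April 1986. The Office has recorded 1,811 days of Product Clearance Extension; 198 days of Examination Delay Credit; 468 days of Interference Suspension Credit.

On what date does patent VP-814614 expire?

Base term: filing date + 20 years → 16 April 2006.
Product Clearance Extension: 1811 days claimed exceeds the 1338-day cap, so +1338 days → 14 December 2009.
Examination Delay Credit: +198 days → 30 June 2010.
Interference Suspension Credit: +468 days → 11 October 2011.

2011-10-11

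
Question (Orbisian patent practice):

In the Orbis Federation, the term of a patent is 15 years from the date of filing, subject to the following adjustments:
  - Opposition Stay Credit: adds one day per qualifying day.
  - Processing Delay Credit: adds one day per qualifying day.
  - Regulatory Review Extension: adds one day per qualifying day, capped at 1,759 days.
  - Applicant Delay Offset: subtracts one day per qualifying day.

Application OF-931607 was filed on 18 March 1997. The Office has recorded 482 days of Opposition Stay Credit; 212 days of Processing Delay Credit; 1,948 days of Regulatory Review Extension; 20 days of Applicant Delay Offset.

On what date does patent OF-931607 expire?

Base term: filing date + 15 years → 18 March 2012.
Opposition Stay Credit: +482 days → 13 July 2013.
Processing Delay Credit: +212 days → 10 February 2014.
Regulatory Review Extension: 1948 days claimed exceeds the 1759-day cap, so +1759 days → 5 December 2018.
Applicant Delay Offset: −20 days → 15 November 2018.

2018-11-15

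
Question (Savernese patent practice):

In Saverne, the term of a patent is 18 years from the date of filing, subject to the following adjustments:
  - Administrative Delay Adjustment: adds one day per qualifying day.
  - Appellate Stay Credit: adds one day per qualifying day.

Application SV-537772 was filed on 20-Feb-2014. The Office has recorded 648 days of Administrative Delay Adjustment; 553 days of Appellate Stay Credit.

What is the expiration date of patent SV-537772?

Base term: filing date + 18 years → 20 February 2032.
Administrative Delay Adjustment: +648 days → 29 November 2033.
Appellate Stay Credit: +553 days → 5 June 2035.

2035-06-05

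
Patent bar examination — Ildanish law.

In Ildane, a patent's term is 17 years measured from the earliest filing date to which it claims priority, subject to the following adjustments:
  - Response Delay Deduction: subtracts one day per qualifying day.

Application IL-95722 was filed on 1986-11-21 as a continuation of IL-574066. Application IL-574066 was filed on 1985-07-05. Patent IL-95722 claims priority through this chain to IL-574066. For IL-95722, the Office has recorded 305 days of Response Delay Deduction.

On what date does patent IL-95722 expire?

2001-09-03

Earliest priority filing: 5 July 1985.
Base term: 5 July 1985 + 17 years → 5 July 2002.
Response Delay Deduction: −305 days → 3 September 2001.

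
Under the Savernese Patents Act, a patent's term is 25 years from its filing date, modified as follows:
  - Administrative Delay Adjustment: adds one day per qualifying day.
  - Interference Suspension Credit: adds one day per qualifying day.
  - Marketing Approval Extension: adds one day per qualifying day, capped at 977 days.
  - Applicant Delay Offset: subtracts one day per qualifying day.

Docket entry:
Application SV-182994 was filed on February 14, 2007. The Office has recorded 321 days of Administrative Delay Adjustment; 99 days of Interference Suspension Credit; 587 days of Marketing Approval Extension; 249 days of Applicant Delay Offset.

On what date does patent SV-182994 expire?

Base term: filing date + 25 years → 14 February 2032.
Administrative Delay Adjustment: +321 days → 31 December 2032.
Interference Suspension Credit: +99 days → 9 April 2033.
Marketing Approval Extension: 587 days (within the 977-day cap) → +587 days → 17 November 2034.
Applicant Delay Offset: −249 days → 13 March 2034.

2034-03-13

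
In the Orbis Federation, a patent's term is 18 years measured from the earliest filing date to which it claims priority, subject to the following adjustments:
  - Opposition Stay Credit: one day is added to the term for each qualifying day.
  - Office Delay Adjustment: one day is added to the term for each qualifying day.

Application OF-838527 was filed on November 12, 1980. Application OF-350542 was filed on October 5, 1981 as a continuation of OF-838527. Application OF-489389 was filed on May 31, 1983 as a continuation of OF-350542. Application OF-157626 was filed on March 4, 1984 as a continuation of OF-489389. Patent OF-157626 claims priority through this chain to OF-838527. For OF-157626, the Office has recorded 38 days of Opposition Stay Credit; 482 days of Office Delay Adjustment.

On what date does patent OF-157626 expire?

2000-04-15

Earliest priority filing: 12 November 1980.
Base term: 12 November 1980 + 18 years → 12 November 1998.
Opposition Stay Credit: +38 days → 20 December 1998.
Office Delay Adjustment: +482 days → 15 April 2000.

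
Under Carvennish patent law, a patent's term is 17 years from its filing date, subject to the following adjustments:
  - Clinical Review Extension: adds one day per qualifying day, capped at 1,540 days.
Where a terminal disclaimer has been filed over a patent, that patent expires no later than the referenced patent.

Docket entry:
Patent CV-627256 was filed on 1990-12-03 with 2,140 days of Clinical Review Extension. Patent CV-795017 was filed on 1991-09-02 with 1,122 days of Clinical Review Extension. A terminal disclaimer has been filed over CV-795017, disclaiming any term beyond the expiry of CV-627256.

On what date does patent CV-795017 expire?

Natural term of CV-795017:
  Base: filing + 17 years → 2 September 2008.
  Clinical Review Extension: 1122 days (within the 1540-day cap) → +1122 days → 29 September 2011.
Expiry of referenced patent CV-627256:
  Base: filing + 17 years → 3 December 2007.
  Clinical Review Extension: 2140 days claimed exceeds the 1540-day cap, so +1540 days → 20 February 2012.
Terminal disclaimer: CV-795017 expires on the earlier of 29 September 2011 and 20 February 2012.

2011-09-29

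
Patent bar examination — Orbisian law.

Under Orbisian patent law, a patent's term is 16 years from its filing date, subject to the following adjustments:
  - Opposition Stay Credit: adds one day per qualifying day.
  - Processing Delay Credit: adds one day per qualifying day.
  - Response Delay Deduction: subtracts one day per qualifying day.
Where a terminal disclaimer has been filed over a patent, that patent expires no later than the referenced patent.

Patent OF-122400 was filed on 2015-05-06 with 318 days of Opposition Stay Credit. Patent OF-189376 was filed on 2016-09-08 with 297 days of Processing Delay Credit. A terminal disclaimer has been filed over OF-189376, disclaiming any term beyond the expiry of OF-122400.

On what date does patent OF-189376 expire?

Natural term of OF-189376:
  Base: filing + 16 years → 8 September 2032.
  Processing Delay Credit: +297 days → 2 July 2033.
Expiry of referenced patent OF-122400:
  Base: filing + 16 years → 6 May 2031.
  Opposition Stay Credit: +318 days → 19 March 2032.
Terminal disclaimer: OF-189376 expires on the earlier of 2 July 2033 and 19 March 2032.

March 19, 2032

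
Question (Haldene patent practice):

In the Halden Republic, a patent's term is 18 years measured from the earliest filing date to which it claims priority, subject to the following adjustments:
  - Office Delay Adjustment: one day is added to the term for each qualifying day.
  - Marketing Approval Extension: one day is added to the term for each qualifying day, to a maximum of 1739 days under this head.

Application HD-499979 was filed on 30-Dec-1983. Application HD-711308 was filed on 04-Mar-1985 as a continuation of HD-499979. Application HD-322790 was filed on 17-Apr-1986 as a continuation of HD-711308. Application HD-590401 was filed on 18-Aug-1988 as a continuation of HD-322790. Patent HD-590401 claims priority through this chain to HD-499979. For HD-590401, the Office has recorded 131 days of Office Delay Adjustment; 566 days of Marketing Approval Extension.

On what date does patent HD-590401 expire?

Earliest priority filing: 30 December 1983.
Base term: 30 December 1983 + 18 years → 30 December 2001.
Office Delay Adjustment: +131 days → 10 May 2002.
Marketing Approval Extension: 566 days (within the 1739-day cap) → +566 days → 27 November 2003.

2003-11-27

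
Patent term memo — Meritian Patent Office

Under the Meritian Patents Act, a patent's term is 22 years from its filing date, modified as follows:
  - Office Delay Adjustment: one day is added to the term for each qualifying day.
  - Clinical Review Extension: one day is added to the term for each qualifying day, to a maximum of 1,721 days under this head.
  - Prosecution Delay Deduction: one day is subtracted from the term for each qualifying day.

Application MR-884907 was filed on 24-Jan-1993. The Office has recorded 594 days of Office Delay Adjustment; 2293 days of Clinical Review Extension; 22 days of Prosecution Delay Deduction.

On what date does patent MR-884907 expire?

2021-05-05

Base term: filing date + 22 years → 24 January 2015.
Office Delay Adjustment: +594 days → 9 September 2016.
Clinical Review Extension: 2293 days claimed exceeds the 1721-day cap, so +1721 days → 27 May 2021.
Prosecution Delay Deduction: −22 days → 5 May 2021.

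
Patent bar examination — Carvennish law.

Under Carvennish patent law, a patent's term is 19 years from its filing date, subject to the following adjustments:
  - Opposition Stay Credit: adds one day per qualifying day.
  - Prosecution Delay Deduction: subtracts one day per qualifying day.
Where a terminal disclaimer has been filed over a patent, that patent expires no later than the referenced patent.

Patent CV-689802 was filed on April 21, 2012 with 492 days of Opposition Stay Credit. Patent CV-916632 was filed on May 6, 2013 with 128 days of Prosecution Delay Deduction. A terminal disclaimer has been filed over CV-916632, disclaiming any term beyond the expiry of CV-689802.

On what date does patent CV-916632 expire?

Natural term of CV-916632:
  Base: filing + 19 years → 6 May 2032.
  Prosecution Delay Deduction: −128 days → 30 December 2031.
Expiry of referenced patent CV-689802:
  Base: filing + 19 years → 21 April 2031.
  Opposition Stay Credit: +492 days → 25 August 2032.
Terminal disclaimer: CV-916632 expires on the earlier of 30 December 2031 and 25 August 2032.

2031-12-30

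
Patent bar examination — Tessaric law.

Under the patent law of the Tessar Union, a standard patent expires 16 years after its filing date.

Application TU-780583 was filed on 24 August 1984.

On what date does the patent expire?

Filing date + 16 years → 24 August 2000.

August 24, 2000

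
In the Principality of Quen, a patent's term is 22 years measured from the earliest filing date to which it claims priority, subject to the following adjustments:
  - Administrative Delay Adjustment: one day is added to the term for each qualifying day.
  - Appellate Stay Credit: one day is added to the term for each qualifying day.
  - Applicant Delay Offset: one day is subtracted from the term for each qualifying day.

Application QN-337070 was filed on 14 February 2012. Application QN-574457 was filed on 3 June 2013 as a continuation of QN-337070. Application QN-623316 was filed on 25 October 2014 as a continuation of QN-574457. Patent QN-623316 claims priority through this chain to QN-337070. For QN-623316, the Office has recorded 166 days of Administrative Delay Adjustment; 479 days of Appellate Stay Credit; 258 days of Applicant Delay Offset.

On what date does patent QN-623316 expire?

Earliest priority filing: 14 February 2012.
Base term: 14 February 2012 + 22 years → 14 February 2034.
Administrative Delay Adjustment: +166 days → 30 July 2034.
Appellate Stay Credit: +479 days → 21 November 2035.
Applicant Delay Offset: −258 days → 8 March 2035.

2035-03-08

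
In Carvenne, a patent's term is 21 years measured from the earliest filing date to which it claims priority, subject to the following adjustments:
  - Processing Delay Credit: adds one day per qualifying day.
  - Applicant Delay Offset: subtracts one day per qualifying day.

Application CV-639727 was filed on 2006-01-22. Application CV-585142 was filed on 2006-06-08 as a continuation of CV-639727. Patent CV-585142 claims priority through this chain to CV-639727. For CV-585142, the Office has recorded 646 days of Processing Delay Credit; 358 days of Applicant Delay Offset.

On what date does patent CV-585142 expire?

2027-11-06

Earliest priority filing: 22 January 2006.
Base term: 22 January 2006 + 21 years → 22 January 2027.
Processing Delay Credit: +646 days → 29 October 2028.
Applicant Delay Offset: −358 days → 6 November 2027.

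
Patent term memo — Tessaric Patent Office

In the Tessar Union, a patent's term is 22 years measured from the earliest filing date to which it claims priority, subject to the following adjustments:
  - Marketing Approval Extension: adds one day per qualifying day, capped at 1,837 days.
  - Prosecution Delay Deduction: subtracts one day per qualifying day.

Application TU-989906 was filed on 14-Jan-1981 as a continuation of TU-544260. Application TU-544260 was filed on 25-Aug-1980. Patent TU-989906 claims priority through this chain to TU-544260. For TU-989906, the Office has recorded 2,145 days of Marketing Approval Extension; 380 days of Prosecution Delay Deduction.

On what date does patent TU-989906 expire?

Earliest priority filing: 25 August 1980.
Base term: 25 August 1980 + 22 years → 25 August 2002.
Marketing Approval Extension: 2145 days claimed exceeds the 1837-day cap, so +1837 days → 5 September 2007.
Prosecution Delay Deduction: −380 days → 21 August 2006.

August 21, 2006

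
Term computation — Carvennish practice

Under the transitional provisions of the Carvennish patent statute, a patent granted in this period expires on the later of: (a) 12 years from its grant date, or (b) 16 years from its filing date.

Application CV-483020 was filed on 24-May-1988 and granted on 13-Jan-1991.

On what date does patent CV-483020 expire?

2004-05-24

(a) grant + 12 years → 13 January 2003.
(b) filing + 16 years → 24 May 2004.
Later of the two: 24 May 2004.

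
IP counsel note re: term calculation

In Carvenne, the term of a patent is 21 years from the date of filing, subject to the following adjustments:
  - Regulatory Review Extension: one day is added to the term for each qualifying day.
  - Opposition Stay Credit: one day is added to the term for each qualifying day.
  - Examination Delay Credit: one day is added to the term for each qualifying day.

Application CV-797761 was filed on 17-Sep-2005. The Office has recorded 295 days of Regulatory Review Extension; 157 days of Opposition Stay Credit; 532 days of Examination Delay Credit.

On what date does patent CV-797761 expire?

2029-05-28

Base term: filing date + 21 years → 17 September 2026.
Regulatory Review Extension: +295 days → 9 July 2027.
Opposition Stay Credit: +157 days → 13 December 2027.
Examination Delay Credit: +532 days → 28 May 2029.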